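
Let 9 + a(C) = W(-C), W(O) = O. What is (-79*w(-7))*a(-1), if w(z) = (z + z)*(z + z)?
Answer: 123872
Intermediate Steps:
w(z) = 4*z**2 (w(z) = (2*z)*(2*z) = 4*z**2)
a(C) = -9 - C
(-79*w(-7))*a(-1) = (-316*(-7)**2)*(-9 - 1*(-1)) = (-316*49)*(-9 + 1) = -79*196*(-8) = -15484*(-8) = 123872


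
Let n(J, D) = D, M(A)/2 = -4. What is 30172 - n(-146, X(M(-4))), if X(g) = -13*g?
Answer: 30068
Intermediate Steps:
M(A) = -8 (M(A) = 2*(-4) = -8)
30172 - n(-146, X(M(-4))) = 30172 - (-13)*(-8) = 30172 - 1*104 = 30172 - 104 = 30068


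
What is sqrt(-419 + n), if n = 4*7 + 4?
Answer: 3*I*sqrt(43) ≈ 19.672*I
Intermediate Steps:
n = 32 (n = 28 + 4 = 32)
sqrt(-419 + n) = sqrt(-419 + 32) = sqrt(-387) = 3*I*sqrt(43)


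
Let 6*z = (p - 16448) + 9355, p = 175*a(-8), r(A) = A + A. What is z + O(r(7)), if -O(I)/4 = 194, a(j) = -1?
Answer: -5962/3 ≈ -1987.3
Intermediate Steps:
r(A) = 2*A
O(I) = -776 (O(I) = -4*194 = -776)
p = -175 (p = 175*(-1) = -175)
z = -3634/3 (z = ((-175 - 16448) + 9355)/6 = (-16623 + 9355)/6 = (⅙)*(-7268) = -3634/3 ≈ -1211.3)
z + O(r(7)) = -3634/3 - 776 = -5962/3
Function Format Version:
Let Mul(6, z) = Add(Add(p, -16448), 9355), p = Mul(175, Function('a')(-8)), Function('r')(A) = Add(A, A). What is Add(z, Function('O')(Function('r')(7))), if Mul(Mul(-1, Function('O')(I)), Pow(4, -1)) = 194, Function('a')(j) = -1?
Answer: Rational(-5962, 3) ≈ -1987.3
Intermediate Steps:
Function('r')(A) = Mul(2, A)
Function('O')(I) = -776 (Function('O')(I) = Mul(-4, 194) = -776)
p = -175 (p = Mul(175, -1) = -175)
z = Rational(-3634, 3) (z = Mul(Rational(1, 6), Add(Add(-175, -16448), 9355)) = Mul(Rational(1, 6), Add(-16623, 9355)) = Mul(Rational(1, 6), -7268) = Rational(-3634, 3) ≈ -1211.3)
Add(z, Function('O')(Function('r')(7))) = Add(Rational(-3634, 3), -776) = Rational(-5962, 3)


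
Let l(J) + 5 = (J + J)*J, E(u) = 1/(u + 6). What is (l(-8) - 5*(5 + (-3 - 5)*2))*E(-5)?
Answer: 178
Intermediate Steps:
E(u) = 1/(6 + u)
l(J) = -5 + 2*J**2 (l(J) = -5 + (J + J)*J = -5 + (2*J)*J = -5 + 2*J**2)
(l(-8) - 5*(5 + (-3 - 5)*2))*E(-5) = ((-5 + 2*(-8)**2) - 5*(5 + (-3 - 5)*2))/(6 - 5) = ((-5 + 2*64) - 5*(5 - 8*2))/1 = ((-5 + 128) - 5*(5 - 16))*1 = (123 - 5*(-11))*1 = (123 + 55)*1 = 178*1 = 178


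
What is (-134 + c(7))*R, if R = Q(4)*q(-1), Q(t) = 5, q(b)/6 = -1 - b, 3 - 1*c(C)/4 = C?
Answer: 0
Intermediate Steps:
c(C) = 12 - 4*C
q(b) = -6 - 6*b (q(b) = 6*(-1 - b) = -6 - 6*b)
R = 0 (R = 5*(-6 - 6*(-1)) = 5*(-6 + 6) = 5*0 = 0)
(-134 + c(7))*R = (-134 + (12 - 4*7))*0 = (-134 + (12 - 28))*0 = (-134 - 16)*0 = -150*0 = 0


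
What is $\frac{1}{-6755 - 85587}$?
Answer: $- \frac{1}{92342} \approx -1.0829 \cdot 10^{-5}$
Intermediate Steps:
$\frac{1}{-6755 - 85587} = \frac{1}{-92342} = - \frac{1}{92342}$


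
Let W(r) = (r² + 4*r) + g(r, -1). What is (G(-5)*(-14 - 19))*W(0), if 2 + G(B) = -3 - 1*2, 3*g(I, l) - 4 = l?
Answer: 231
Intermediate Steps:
g(I, l) = 4/3 + l/3
G(B) = -7 (G(B) = -2 + (-3 - 1*2) = -2 + (-3 - 2) = -2 - 5 = -7)
W(r) = 1 + r² + 4*r (W(r) = (r² + 4*r) + (4/3 + (⅓)*(-1)) = (r² + 4*r) + (4/3 - ⅓) = (r² + 4*r) + 1 = 1 + r² + 4*r)
(G(-5)*(-14 - 19))*W(0) = (-7*(-14 - 19))*(1 + 0² + 4*0) = (-7*(-33))*(1 + 0 + 0) = 231*1 = 231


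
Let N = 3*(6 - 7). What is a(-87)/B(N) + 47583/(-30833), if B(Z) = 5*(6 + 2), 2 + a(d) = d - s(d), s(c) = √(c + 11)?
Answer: -4647457/1233320 - I*√19/20 ≈ -3.7682 - 0.21794*I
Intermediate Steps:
s(c) = √(11 + c)
a(d) = -2 + d - √(11 + d) (a(d) = -2 + (d - √(11 + d)) = -2 + d - √(11 + d))
N = -3 (N = 3*(-1) = -3)
B(Z) = 40 (B(Z) = 5*8 = 40)
a(-87)/B(N) + 47583/(-30833) = (-2 - 87 - √(11 - 87))/40 + 47583/(-30833) = (-2 - 87 - √(-76))*(1/40) + 47583*(-1/30833) = (-2 - 87 - 2*I*√19)*(1/40) - 47583/30833 = (-89 - 2*I*√19)*(1/40) - 47583/30833 = (-89/40 - I*√19/20) - 47583/30833 = -4647457/1233320 - I*√19/20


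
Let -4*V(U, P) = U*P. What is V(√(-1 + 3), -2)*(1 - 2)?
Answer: -√2/2 ≈ -0.70711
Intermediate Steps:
V(U, P) = -P*U/4 (V(U, P) = -U*P/4 = -P*U/4)
V(√(-1 + 3), -2)*(1 - 2) = (-¼*(-2)*√(-1 + 3))*(1 - 2) = -¼*(-2)*√2*(-1) = (√2/2)*(-1) = -√2/2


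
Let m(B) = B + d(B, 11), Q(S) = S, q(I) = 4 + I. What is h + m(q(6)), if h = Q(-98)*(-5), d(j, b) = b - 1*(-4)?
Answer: 515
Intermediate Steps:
d(j, b) = 4 + b (d(j, b) = b + 4 = 4 + b)
h = 490 (h = -98*(-5) = 490)
m(B) = 15 + B (m(B) = B + (4 + 11) = B + 15 = 15 + B)
h + m(q(6)) = 490 + (15 + (4 + 6)) = 490 + (15 + 10) = 490 + 25 = 515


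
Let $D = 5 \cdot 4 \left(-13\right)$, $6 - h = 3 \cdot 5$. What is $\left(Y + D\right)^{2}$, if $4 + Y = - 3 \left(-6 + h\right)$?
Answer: $47961$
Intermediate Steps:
$h = -9$ ($h = 6 - 3 \cdot 5 = 6 - 15 = -9$)
$D = -260$ ($D = 20 \left(-13\right) = -260$)
$Y = 41$ ($Y = -4 - 3 \left(-6 - 9\right) = -4 - -45 = -4 + 45 = 41$)
$\left(Y + D\right)^{2} = \left(41 - 260\right)^{2} = \left(-219\right)^{2} = 47961$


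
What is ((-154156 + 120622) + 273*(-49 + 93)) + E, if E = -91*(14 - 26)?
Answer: -20430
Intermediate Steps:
E = 1092 (E = -91*(-12) = 1092)
((-154156 + 120622) + 273*(-49 + 93)) + E = ((-154156 + 120622) + 273*(-49 + 93)) + 1092 = (-33534 + 273*44) + 1092 = (-33534 + 12012) + 1092 = -21522 + 1092 = -20430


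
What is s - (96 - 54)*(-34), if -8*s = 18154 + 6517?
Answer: -13247/8 ≈ -1655.9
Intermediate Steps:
s = -24671/8 (s = -(18154 + 6517)/8 = -⅛*24671 = -24671/8 ≈ -3083.9)
s - (96 - 54)*(-34) = -24671/8 - (96 - 54)*(-34) = -24671/8 - 42*(-34) = -24671/8 - 1*(-1428) = -24671/8 + 1428 = -13247/8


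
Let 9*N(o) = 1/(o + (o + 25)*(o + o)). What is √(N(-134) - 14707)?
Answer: I*√111916898479414/87234 ≈ 121.27*I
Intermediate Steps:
N(o) = 1/(9*(o + 2*o*(25 + o))) (N(o) = 1/(9*(o + (o + 25)*(o + o))) = 1/(9*(o + (25 + o)*(2*o))) = 1/(9*(o + 2*o*(25 + o))))
√(N(-134) - 14707) = √((⅑)/(-134*(51 + 2*(-134))) - 14707) = √((⅑)*(-1/134)/(51 - 268) - 14707) = √((⅑)*(-1/134)/(-217) - 14707) = √((⅑)*(-1/134)*(-1/217) - 14707) = √(1/261702 - 14707) = √(-3848851313/261702) = I*√111916898479414/87234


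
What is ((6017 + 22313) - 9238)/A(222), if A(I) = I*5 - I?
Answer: 43/2 ≈ 21.500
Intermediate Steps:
A(I) = 4*I (A(I) = 5*I - I = 4*I)
((6017 + 22313) - 9238)/A(222) = ((6017 + 22313) - 9238)/((4*222)) = (28330 - 9238)/888 = 19092*(1/888) = 43/2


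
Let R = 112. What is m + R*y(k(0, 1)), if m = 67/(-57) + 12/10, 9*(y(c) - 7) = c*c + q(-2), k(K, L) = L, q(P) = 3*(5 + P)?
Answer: 776741/855 ≈ 908.47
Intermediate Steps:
q(P) = 15 + 3*P
y(c) = 8 + c²/9 (y(c) = 7 + (c*c + (15 + 3*(-2)))/9 = 7 + (c² + (15 - 6))/9 = 7 + (c² + 9)/9 = 7 + (9 + c²)/9 = 7 + (1 + c²/9) = 8 + c²/9)
m = 7/285 (m = 67*(-1/57) + 12*(⅒) = -67/57 + 6/5 = 7/285 ≈ 0.024561)
m + R*y(k(0, 1)) = 7/285 + 112*(8 + (⅑)*1²) = 7/285 + 112*(8 + (⅑)*1) = 7/285 + 112*(8 + ⅑) = 7/285 + 112*(73/9) = 7/285 + 8176/9 = 776741/855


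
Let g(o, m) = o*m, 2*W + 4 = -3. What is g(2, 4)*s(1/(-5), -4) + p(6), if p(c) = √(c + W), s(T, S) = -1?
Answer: -8 + √10/2 ≈ -6.4189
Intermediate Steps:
W = -7/2 (W = -2 + (½)*(-3) = -2 - 3/2 = -7/2 ≈ -3.5000)
g(o, m) = m*o
p(c) = √(-7/2 + c) (p(c) = √(c - 7/2) = √(-7/2 + c))
g(2, 4)*s(1/(-5), -4) + p(6) = (4*2)*(-1) + √(-14 + 4*6)/2 = 8*(-1) + √(-14 + 24)/2 = -8 + √10/2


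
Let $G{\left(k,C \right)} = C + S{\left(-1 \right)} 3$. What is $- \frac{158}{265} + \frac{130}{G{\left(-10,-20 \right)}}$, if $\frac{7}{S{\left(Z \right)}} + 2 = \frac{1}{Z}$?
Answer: $- \frac{38716}{7155} \approx -5.411$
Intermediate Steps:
$S{\left(Z \right)} = \frac{7}{-2 + \frac{1}{Z}}$
$G{\left(k,C \right)} = -7 + C$ ($G{\left(k,C \right)} = C + \left(-7\right) \left(-1\right) \frac{1}{-1 + 2 \left(-1\right)} 3 = C + \left(-7\right) \left(-1\right) \frac{1}{-1 - 2} \cdot 3 = C + \left(-7\right) \left(-1\right) \frac{1}{-3} \cdot 3 = C + \left(-7\right) \left(-1\right) \left(- \frac{1}{3}\right) 3 = C - 7 = -7 + C$)
$- \frac{158}{265} + \frac{130}{G{\left(-10,-20 \right)}} = - \frac{158}{265} + \frac{130}{-7 - 20} = \left(-158\right) \frac{1}{265} + \frac{130}{-27} = - \frac{158}{265} + 130 \left(- \frac{1}{27}\right) = - \frac{158}{265} - \frac{130}{27} = - \frac{38716}{7155}$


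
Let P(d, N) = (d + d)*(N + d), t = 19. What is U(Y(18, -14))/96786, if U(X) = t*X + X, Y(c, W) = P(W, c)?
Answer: -1120/48393 ≈ -0.023144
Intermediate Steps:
P(d, N) = 2*d*(N + d) (P(d, N) = (2*d)*(N + d) = 2*d*(N + d))
Y(c, W) = 2*W*(W + c) (Y(c, W) = 2*W*(c + W) = 2*W*(W + c))
U(X) = 20*X (U(X) = 19*X + X = 20*X)
U(Y(18, -14))/96786 = (20*(2*(-14)*(-14 + 18)))/96786 = (20*(2*(-14)*4))*(1/96786) = (20*(-112))*(1/96786) = -2240*1/96786 = -1120/48393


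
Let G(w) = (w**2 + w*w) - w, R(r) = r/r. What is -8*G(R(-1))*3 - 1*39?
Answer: -63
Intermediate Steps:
R(r) = 1
G(w) = -w + 2*w**2 (G(w) = (w**2 + w**2) - w = 2*w**2 - w = -w + 2*w**2)
-8*G(R(-1))*3 - 1*39 = -8*(-1 + 2*1)*3 - 1*39 = -8*(-1 + 2)*3 - 39 = -8*3 - 39 = -24 - 39 = -63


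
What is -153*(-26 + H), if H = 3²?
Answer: 2601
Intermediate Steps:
H = 9
-153*(-26 + H) = -153*(-26 + 9) = -153*(-17) = 2601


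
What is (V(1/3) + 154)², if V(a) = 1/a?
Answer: 24649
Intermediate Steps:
(V(1/3) + 154)² = (1/(1/3) + 154)² = (1/(⅓) + 154)² = (3 + 154)² = 157² = 24649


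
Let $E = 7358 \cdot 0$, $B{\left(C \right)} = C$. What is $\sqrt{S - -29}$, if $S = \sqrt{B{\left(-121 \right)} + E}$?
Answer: $\sqrt{29 + 11 i} \approx 5.478 + 1.004 i$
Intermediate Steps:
$E = 0$
$S = 11 i$ ($S = \sqrt{-121 + 0} = \sqrt{-121} = 11 i \approx 11.0 i$)
$\sqrt{S - -29} = \sqrt{11 i - -29} = \sqrt{11 i + 29} = \sqrt{29 + 11 i}$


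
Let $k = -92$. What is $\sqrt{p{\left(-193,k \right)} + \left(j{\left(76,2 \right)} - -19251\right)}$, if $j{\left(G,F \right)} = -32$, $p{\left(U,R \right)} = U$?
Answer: $3 \sqrt{2114} \approx 137.93$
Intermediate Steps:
$\sqrt{p{\left(-193,k \right)} + \left(j{\left(76,2 \right)} - -19251\right)} = \sqrt{-193 - -19219} = \sqrt{-193 + \left(-32 + 19251\right)} = \sqrt{-193 + 19219} = \sqrt{19026} = 3 \sqrt{2114}$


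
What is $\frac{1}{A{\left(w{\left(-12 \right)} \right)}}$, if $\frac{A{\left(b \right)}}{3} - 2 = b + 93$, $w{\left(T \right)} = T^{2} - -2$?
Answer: $\frac{1}{723} \approx 0.0013831$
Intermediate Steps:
$w{\left(T \right)} = 2 + T^{2}$ ($w{\left(T \right)} = T^{2} + 2 = 2 + T^{2}$)
$A{\left(b \right)} = 285 + 3 b$ ($A{\left(b \right)} = 6 + 3 \left(b + 93\right) = 6 + 3 \left(93 + b\right) = 6 + \left(279 + 3 b\right) = 285 + 3 b$)
$\frac{1}{A{\left(w{\left(-12 \right)} \right)}} = \frac{1}{285 + 3 \left(2 + \left(-12\right)^{2}\right)} = \frac{1}{285 + 3 \left(2 + 144\right)} = \frac{1}{285 + 3 \cdot 146} = \frac{1}{285 + 438} = \frac{1}{723}$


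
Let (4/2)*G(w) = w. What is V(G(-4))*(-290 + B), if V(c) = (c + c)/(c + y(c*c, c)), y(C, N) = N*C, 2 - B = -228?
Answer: -24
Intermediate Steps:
B = 230 (B = 2 - 1*(-228) = 2 + 228 = 230)
G(w) = w/2
y(C, N) = C*N
V(c) = 2*c/(c + c³) (V(c) = (c + c)/(c + (c*c)*c) = (2*c)/(c + c²*c) = (2*c)/(c + c³) = 2*c/(c + c³))
V(G(-4))*(-290 + B) = (2/(1 + ((½)*(-4))²))*(-290 + 230) = (2/(1 + (-2)²))*(-60) = (2/(1 + 4))*(-60) = (2/5)*(-60) = (2*(⅕))*(-60) = (⅖)*(-60) = -24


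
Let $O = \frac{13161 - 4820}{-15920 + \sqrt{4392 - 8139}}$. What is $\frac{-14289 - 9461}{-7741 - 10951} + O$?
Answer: $\frac{1768677118505}{2368745073862} - \frac{8341 i \sqrt{3747}}{253450147} \approx 0.74667 - 0.0020145 i$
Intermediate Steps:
$O = \frac{8341}{-15920 + i \sqrt{3747}}$ ($O = \frac{8341}{-15920 + \sqrt{-3747}} = \frac{8341}{-15920 + i \sqrt{3747}} \approx -0.52392 - 0.0020145 i$)
$\frac{-14289 - 9461}{-7741 - 10951} + O = \frac{-14289 - 9461}{-7741 - 10951} - \left(\frac{132788720}{253450147} + \frac{8341 i \sqrt{3747}}{253450147}\right) = - \frac{23750}{-18692} - \left(\frac{132788720}{253450147} + \frac{8341 i \sqrt{3747}}{253450147}\right) = \left(-23750\right) \left(- \frac{1}{18692}\right) - \left(\frac{132788720}{253450147} + \frac{8341 i \sqrt{3747}}{253450147}\right) = \frac{11875}{9346} - \left(\frac{132788720}{253450147} + \frac{8341 i \sqrt{3747}}{253450147}\right) = \frac{1768677118505}{2368745073862} - \frac{8341 i \sqrt{3747}}{253450147}$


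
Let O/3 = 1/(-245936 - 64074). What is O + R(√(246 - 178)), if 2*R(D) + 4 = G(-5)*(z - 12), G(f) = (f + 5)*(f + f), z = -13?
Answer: -620023/310010 ≈ -2.0000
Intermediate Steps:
G(f) = 2*f*(5 + f) (G(f) = (5 + f)*(2*f) = 2*f*(5 + f))
R(D) = -2 (R(D) = -2 + ((2*(-5)*(5 - 5))*(-13 - 12))/2 = -2 + ((2*(-5)*0)*(-25))/2 = -2 + (0*(-25))/2 = -2 + (½)*0 = -2 + 0 = -2)
O = -3/310010 (O = 3/(-245936 - 64074) = 3/(-310010) = 3*(-1/310010) = -3/310010 ≈ -9.6771e-6)
O + R(√(246 - 178)) = -3/310010 - 2 = -620023/310010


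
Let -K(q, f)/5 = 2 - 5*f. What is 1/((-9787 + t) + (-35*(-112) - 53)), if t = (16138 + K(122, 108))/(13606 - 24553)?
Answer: -3649/21608356 ≈ -0.00016887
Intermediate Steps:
K(q, f) = -10 + 25*f (K(q, f) = -5*(2 - 5*f) = -10 + 25*f)
t = -6276/3649 (t = (16138 + (-10 + 25*108))/(13606 - 24553) = (16138 + (-10 + 2700))/(-10947) = (16138 + 2690)*(-1/10947) = 18828*(-1/10947) = -6276/3649 ≈ -1.7199)
1/((-9787 + t) + (-35*(-112) - 53)) = 1/((-9787 - 6276/3649) + (-35*(-112) - 53)) = 1/(-35719039/3649 + (3920 - 53)) = 1/(-35719039/3649 + 3867) = 1/(-21608356/3649) = -3649/21608356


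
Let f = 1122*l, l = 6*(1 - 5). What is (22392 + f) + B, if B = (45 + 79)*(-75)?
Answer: -13836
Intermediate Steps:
l = -24 (l = 6*(-4) = -24)
B = -9300 (B = 124*(-75) = -9300)
f = -26928 (f = 1122*(-24) = -26928)
(22392 + f) + B = (22392 - 26928) - 9300 = -4536 - 9300 = -13836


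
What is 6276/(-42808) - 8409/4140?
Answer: -16081463/7384380 ≈ -2.1778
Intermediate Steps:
6276/(-42808) - 8409/4140 = 6276*(-1/42808) - 8409*1/4140 = -1569/10702 - 2803/1380 = -16081463/7384380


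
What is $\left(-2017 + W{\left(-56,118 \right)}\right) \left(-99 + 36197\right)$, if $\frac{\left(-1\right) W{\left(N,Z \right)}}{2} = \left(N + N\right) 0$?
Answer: $-72809666$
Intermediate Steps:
$W{\left(N,Z \right)} = 0$ ($W{\left(N,Z \right)} = - 2 \left(N + N\right) 0 = - 2 \cdot 2 N 0 = \left(-2\right) 0 = 0$)
$\left(-2017 + W{\left(-56,118 \right)}\right) \left(-99 + 36197\right) = \left(-2017 + 0\right) \left(-99 + 36197\right) = \left(-2017\right) 36098 = -72809666$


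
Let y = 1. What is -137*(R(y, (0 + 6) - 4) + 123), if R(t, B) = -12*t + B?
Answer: -15481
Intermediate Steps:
R(t, B) = B - 12*t
-137*(R(y, (0 + 6) - 4) + 123) = -137*((((0 + 6) - 4) - 12*1) + 123) = -137*(((6 - 4) - 12) + 123) = -137*((2 - 12) + 123) = -137*(-10 + 123) = -137*113 = -15481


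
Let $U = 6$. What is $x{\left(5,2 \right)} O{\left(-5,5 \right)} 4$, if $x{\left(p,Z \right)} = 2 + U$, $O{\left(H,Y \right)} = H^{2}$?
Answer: $800$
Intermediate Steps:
$x{\left(p,Z \right)} = 8$ ($x{\left(p,Z \right)} = 2 + 6 = 8$)
$x{\left(5,2 \right)} O{\left(-5,5 \right)} 4 = 8 \left(-5\right)^{2} \cdot 4 = 8 \cdot 25 \cdot 4 = 200 \cdot 4 = 800$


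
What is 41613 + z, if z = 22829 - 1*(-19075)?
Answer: 83517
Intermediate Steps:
z = 41904 (z = 22829 + 19075 = 41904)
41613 + z = 41613 + 41904 = 83517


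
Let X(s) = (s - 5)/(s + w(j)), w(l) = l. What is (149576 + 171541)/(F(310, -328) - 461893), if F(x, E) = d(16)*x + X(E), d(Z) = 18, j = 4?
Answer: -11560212/16427231 ≈ -0.70372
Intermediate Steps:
X(s) = (-5 + s)/(4 + s) (X(s) = (s - 5)/(s + 4) = (-5 + s)/(4 + s))
F(x, E) = 18*x + (-5 + E)/(4 + E)
(149576 + 171541)/(F(310, -328) - 461893) = (149576 + 171541)/((-5 - 328 + 18*310*(4 - 328))/(4 - 328) - 461893) = 321117/((-5 - 328 + 18*310*(-324))/(-324) - 461893) = 321117/(-(-5 - 328 - 1807920)/324 - 461893) = 321117/(-1/324*(-1808253) - 461893) = 321117/(200917/36 - 461893) = 321117/(-16427231/36) = 321117*(-36/16427231) = -11560212/16427231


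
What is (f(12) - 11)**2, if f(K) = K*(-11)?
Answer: 20449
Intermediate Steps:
f(K) = -11*K
(f(12) - 11)**2 = (-11*12 - 11)**2 = (-132 - 11)**2 = (-143)**2 = 20449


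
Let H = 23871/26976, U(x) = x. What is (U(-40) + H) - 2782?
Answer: -25367467/8992 ≈ -2821.1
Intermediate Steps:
H = 7957/8992 (H = 23871*(1/26976) = 7957/8992 ≈ 0.88490)
(U(-40) + H) - 2782 = (-40 + 7957/8992) - 2782 = -351723/8992 - 2782 = -25367467/8992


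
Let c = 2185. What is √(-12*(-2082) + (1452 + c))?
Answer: √28621 ≈ 169.18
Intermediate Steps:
√(-12*(-2082) + (1452 + c)) = √(-12*(-2082) + (1452 + 2185)) = √(24984 + 3637) = √28621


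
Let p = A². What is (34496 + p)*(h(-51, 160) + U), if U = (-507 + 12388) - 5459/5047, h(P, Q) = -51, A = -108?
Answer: 26755120720/49 ≈ 5.4602e+8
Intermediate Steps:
p = 11664 (p = (-108)² = 11664)
U = 582116/49 (U = 11881 - 5459*1/5047 = 11881 - 53/49 = 582116/49 ≈ 11880.)
(34496 + p)*(h(-51, 160) + U) = (34496 + 11664)*(-51 + 582116/49) = 46160*(579617/49) = 26755120720/49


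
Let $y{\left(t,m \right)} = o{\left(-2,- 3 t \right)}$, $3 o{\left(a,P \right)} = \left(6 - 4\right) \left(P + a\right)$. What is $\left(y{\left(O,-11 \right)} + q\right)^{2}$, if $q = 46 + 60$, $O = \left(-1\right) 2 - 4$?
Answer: $\frac{122500}{9} \approx 13611.0$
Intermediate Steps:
$o{\left(a,P \right)} = \frac{2 P}{3} + \frac{2 a}{3}$ ($o{\left(a,P \right)} = \frac{\left(6 - 4\right) \left(P + a\right)}{3} = \frac{2 \left(P + a\right)}{3} = \frac{2 P + 2 a}{3} = \frac{2 P}{3} + \frac{2 a}{3}$)
$O = -6$ ($O = -2 - 4 = -6$)
$y{\left(t,m \right)} = - \frac{4}{3} - 2 t$ ($y{\left(t,m \right)} = \frac{2 \left(- 3 t\right)}{3} + \frac{2}{3} \left(-2\right) = - 2 t - \frac{4}{3} = - \frac{4}{3} - 2 t$)
$q = 106$
$\left(y{\left(O,-11 \right)} + q\right)^{2} = \left(\left(- \frac{4}{3} - -12\right) + 106\right)^{2} = \left(\left(- \frac{4}{3} + 12\right) + 106\right)^{2} = \left(\frac{32}{3} + 106\right)^{2} = \left(\frac{350}{3}\right)^{2} = \frac{122500}{9}$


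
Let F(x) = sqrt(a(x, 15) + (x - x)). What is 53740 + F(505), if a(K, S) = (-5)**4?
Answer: 53765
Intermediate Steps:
a(K, S) = 625
F(x) = 25 (F(x) = sqrt(625 + (x - x)) = sqrt(625 + 0) = sqrt(625) = 25)
53740 + F(505) = 53740 + 25 = 53765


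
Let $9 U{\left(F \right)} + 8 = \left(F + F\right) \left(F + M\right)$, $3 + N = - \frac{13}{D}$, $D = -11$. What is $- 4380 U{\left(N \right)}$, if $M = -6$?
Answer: $- \frac{1203040}{121} \approx -9942.5$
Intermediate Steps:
$N = - \frac{20}{11}$ ($N = -3 - \frac{13}{-11} = -3 - - \frac{13}{11} = -3 + \frac{13}{11} = - \frac{20}{11} \approx -1.8182$)
$U{\left(F \right)} = - \frac{8}{9} + \frac{2 F \left(-6 + F\right)}{9}$ ($U{\left(F \right)} = - \frac{8}{9} + \frac{\left(F + F\right) \left(F - 6\right)}{9} = - \frac{8}{9} + \frac{2 F \left(-6 + F\right)}{9}$)
$- 4380 U{\left(N \right)} = - 4380 \left(- \frac{8}{9} - - \frac{80}{33} + \frac{2 \left(- \frac{20}{11}\right)^{2}}{9}\right) = - 4380 \left(- \frac{8}{9} + \frac{80}{33} + \frac{2}{9} \cdot \frac{400}{121}\right) = - 4380 \left(- \frac{8}{9} + \frac{80}{33} + \frac{800}{1089}\right) = \left(-4380\right) \frac{824}{363} = - \frac{1203040}{121}$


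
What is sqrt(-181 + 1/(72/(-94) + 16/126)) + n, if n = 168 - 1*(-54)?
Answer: 222 + I*sqrt(163380349)/946 ≈ 222.0 + 13.512*I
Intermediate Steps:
n = 222 (n = 168 + 54 = 222)
sqrt(-181 + 1/(72/(-94) + 16/126)) + n = sqrt(-181 + 1/(72/(-94) + 16/126)) + 222 = sqrt(-181 + 1/(72*(-1/94) + 16*(1/126))) + 222 = sqrt(-181 + 1/(-36/47 + 8/63)) + 222 = sqrt(-181 + 1/(-1892/2961)) + 222 = sqrt(-181 - 2961/1892) + 222 = sqrt(-345413/1892) + 222 = I*sqrt(163380349)/946 + 222 = 222 + I*sqrt(163380349)/946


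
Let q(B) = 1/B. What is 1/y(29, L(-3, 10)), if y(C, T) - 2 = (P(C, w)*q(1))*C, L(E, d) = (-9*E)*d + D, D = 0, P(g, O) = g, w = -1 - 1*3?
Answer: 1/843 ≈ 0.0011862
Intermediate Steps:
w = -4 (w = -1 - 3 = -4)
q(B) = 1/B
L(E, d) = -9*E*d (L(E, d) = (-9*E)*d + 0 = -9*E*d + 0 = -9*E*d)
y(C, T) = 2 + C² (y(C, T) = 2 + (C/1)*C = 2 + (C*1)*C = 2 + C*C = 2 + C²)
1/y(29, L(-3, 10)) = 1/(2 + 29²) = 1/(2 + 841) = 1/843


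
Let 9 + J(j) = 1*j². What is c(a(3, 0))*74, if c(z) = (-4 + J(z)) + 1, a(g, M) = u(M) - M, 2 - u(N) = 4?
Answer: -592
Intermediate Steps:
u(N) = -2 (u(N) = 2 - 1*4 = 2 - 4 = -2)
J(j) = -9 + j² (J(j) = -9 + 1*j² = -9 + j²)
a(g, M) = -2 - M
c(z) = -12 + z² (c(z) = (-4 + (-9 + z²)) + 1 = (-13 + z²) + 1 = -12 + z²)
c(a(3, 0))*74 = (-12 + (-2 - 1*0)²)*74 = (-12 + (-2 + 0)²)*74 = (-12 + (-2)²)*74 = (-12 + 4)*74 = -8*74 = -592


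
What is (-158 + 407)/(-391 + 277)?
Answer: -83/38 ≈ -2.1842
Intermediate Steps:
(-158 + 407)/(-391 + 277) = 249/(-114) = 249*(-1/114) = -83/38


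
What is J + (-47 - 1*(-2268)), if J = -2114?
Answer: 107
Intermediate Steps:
J + (-47 - 1*(-2268)) = -2114 + (-47 - 1*(-2268)) = -2114 + (-47 + 2268) = -2114 + 2221 = 107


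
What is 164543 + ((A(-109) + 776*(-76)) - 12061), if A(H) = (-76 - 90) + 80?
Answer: 93420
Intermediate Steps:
A(H) = -86 (A(H) = -166 + 80 = -86)
164543 + ((A(-109) + 776*(-76)) - 12061) = 164543 + ((-86 + 776*(-76)) - 12061) = 164543 + ((-86 - 58976) - 12061) = 164543 + (-59062 - 12061) = 164543 - 71123 = 93420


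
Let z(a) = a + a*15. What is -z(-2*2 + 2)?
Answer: 32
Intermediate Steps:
z(a) = 16*a (z(a) = a + 15*a = 16*a)
-z(-2*2 + 2) = -16*(-2*2 + 2) = -16*(-4 + 2) = -16*(-2) = -1*(-32) = 32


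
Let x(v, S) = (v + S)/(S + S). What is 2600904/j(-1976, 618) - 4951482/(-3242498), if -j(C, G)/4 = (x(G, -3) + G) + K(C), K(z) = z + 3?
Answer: 2115573289563/4725940835 ≈ 447.65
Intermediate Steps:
x(v, S) = (S + v)/(2*S) (x(v, S) = (S + v)/((2*S)) = (S + v)*(1/(2*S)) = (S + v)/(2*S))
K(z) = 3 + z
j(C, G) = -14 - 4*C - 10*G/3 (j(C, G) = -4*(((½)*(-3 + G)/(-3) + G) + (3 + C)) = -4*(((½)*(-⅓)*(-3 + G) + G) + (3 + C)) = -4*(((½ - G/6) + G) + (3 + C)) = -4*((½ + 5*G/6) + (3 + C)) = -4*(7/2 + C + 5*G/6) = -14 - 4*C - 10*G/3)
2600904/j(-1976, 618) - 4951482/(-3242498) = 2600904/(-14 - 4*(-1976) - 10/3*618) - 4951482/(-3242498) = 2600904/(-14 + 7904 - 2060) - 4951482*(-1/3242498) = 2600904/5830 + 2475741/1621249 = 2600904*(1/5830) + 2475741/1621249 = 1300452/2915 + 2475741/1621249 = 2115573289563/4725940835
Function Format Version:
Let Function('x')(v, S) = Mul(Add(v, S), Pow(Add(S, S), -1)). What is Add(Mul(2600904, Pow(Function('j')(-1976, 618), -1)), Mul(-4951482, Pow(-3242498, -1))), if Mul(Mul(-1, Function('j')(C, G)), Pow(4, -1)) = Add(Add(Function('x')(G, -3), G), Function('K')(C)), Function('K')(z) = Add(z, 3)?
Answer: Rational(2115573289563, 4725940835) ≈ 447.65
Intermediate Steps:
Function('x')(v, S) = Mul(Rational(1, 2), Pow(S, -1), Add(S, v)) (Function('x')(v, S) = Mul(Add(S, v), Pow(Mul(2, S), -1)) = Mul(Add(S, v), Mul(Rational(1, 2), Pow(S, -1))) = Mul(Rational(1, 2), Pow(S, -1), Add(S, v)))
Function('K')(z) = Add(3, z)
Function('j')(C, G) = Add(-14, Mul(-4, C), Mul(Rational(-10, 3), G)) (Function('j')(C, G) = Mul(-4, Add(Add(Mul(Rational(1, 2), Pow(-3, -1), Add(-3, G)), G), Add(3, C))) = Mul(-4, Add(Add(Mul(Rational(1, 2), Rational(-1, 3), Add(-3, G)), G), Add(3, C))) = Mul(-4, Add(Add(Add(Rational(1, 2), Mul(Rational(-1, 6), G)), G), Add(3, C))) = Mul(-4, Add(Add(Rational(1, 2), Mul(Rational(5, 6), G)), Add(3, C))) = Mul(-4, Add(Rational(7, 2), C, Mul(Rational(5, 6), G))) = Add(-14, Mul(-4, C), Mul(Rational(-10, 3), G)))
Add(Mul(2600904, Pow(Function('j')(-1976, 618), -1)), Mul(-4951482, Pow(-3242498, -1))) = Add(Mul(2600904, Pow(Add(-14, Mul(-4, -1976), Mul(Rational(-10, 3), 618)), -1)), Mul(-4951482, Pow(-3242498, -1))) = Add(Mul(2600904, Pow(Add(-14, 7904, -2060), -1)), Mul(-4951482, Rational(-1, 3242498))) = Add(Mul(2600904, Pow(5830, -1)), Rational(2475741, 1621249)) = Add(Mul(2600904, Rational(1, 5830)), Rational(2475741, 1621249)) = Add(Rational(1300452, 2915), Rational(2475741, 1621249)) = Rational(2115573289563, 4725940835)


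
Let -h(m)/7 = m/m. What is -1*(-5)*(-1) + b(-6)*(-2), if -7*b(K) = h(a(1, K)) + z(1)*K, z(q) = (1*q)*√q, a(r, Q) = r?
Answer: -61/7 ≈ -8.7143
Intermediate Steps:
h(m) = -7 (h(m) = -7*m/m = -7*1 = -7)
z(q) = q^(3/2) (z(q) = q*√q = q^(3/2))
b(K) = 1 - K/7 (b(K) = -(-7 + 1^(3/2)*K)/7 = -(-7 + 1*K)/7 = -(-7 + K)/7 = 1 - K/7)
-1*(-5)*(-1) + b(-6)*(-2) = -1*(-5)*(-1) + (1 - ⅐*(-6))*(-2) = 5*(-1) + (1 + 6/7)*(-2) = -5 + (13/7)*(-2) = -5 - 26/7 = -61/7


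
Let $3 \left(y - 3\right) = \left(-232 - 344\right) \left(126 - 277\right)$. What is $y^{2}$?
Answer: $840710025$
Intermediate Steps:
$y = 28995$ ($y = 3 + \frac{\left(-232 - 344\right) \left(126 - 277\right)}{3} = 3 + \frac{\left(-576\right) \left(-151\right)}{3} = 3 + \frac{1}{3} \cdot 86976 = 3 + 28992 = 28995$)
$y^{2} = 28995^{2} = 840710025$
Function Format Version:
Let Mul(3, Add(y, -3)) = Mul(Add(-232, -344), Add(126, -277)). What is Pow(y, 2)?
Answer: 840710025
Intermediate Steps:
y = 28995 (y = Add(3, Mul(Rational(1, 3), Mul(Add(-232, -344), Add(126, -277)))) = Add(3, Mul(Rational(1, 3), Mul(-576, -151))) = Add(3, Mul(Rational(1, 3), 86976)) = Add(3, 28992) = 28995)
Pow(y, 2) = Pow(28995, 2) = 840710025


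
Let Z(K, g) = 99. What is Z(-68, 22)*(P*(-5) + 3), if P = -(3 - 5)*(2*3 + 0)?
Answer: -5643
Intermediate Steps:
P = 12 (P = -(-2)*(6 + 0) = -(-2)*6 = -1*(-12) = 12)
Z(-68, 22)*(P*(-5) + 3) = 99*(12*(-5) + 3) = 99*(-60 + 3) = 99*(-57) = -5643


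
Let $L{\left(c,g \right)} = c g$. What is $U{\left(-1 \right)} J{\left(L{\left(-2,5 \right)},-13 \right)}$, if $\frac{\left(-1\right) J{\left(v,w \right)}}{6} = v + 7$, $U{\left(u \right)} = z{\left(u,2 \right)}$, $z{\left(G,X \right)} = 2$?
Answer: $36$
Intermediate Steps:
$U{\left(u \right)} = 2$
$J{\left(v,w \right)} = -42 - 6 v$ ($J{\left(v,w \right)} = - 6 \left(v + 7\right) = - 6 \left(7 + v\right) = -42 - 6 v$)
$U{\left(-1 \right)} J{\left(L{\left(-2,5 \right)},-13 \right)} = 2 \left(-42 - 6 \left(\left(-2\right) 5\right)\right) = 2 \left(-42 - -60\right) = 2 \left(-42 + 60\right) = 2 \cdot 18 = 36$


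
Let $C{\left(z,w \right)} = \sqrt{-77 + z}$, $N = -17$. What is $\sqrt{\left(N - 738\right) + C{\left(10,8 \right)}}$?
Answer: $\sqrt{-755 + i \sqrt{67}} \approx 0.1489 + 27.478 i$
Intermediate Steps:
$\sqrt{\left(N - 738\right) + C{\left(10,8 \right)}} = \sqrt{\left(-17 - 738\right) + \sqrt{-77 + 10}} = \sqrt{\left(-17 - 738\right) + \sqrt{-67}} = \sqrt{-755 + i \sqrt{67}}$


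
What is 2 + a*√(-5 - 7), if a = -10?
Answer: 2 - 20*I*√3 ≈ 2.0 - 34.641*I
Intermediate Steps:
2 + a*√(-5 - 7) = 2 - 10*√(-5 - 7) = 2 - 20*I*√3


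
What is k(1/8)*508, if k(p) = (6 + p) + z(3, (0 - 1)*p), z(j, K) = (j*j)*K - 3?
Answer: 1016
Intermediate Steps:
z(j, K) = -3 + K*j² (z(j, K) = j²*K - 3 = K*j² - 3 = -3 + K*j²)
k(p) = 3 - 8*p (k(p) = (6 + p) + (-3 + ((0 - 1)*p)*3²) = (6 + p) + (-3 - p*9) = (6 + p) + (-3 - 9*p) = 3 - 8*p)
k(1/8)*508 = (3 - 8/8)*508 = (3 - 8*⅛)*508 = (3 - 1)*508 = 2*508 = 1016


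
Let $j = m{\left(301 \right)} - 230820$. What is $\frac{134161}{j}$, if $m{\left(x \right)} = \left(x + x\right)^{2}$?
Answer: $\frac{134161}{131584} \approx 1.0196$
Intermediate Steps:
$m{\left(x \right)} = 4 x^{2}$ ($m{\left(x \right)} = \left(2 x\right)^{2} = 4 x^{2}$)
$j = 131584$ ($j = 4 \cdot 301^{2} - 230820 = 4 \cdot 90601 - 230820 = 362404 - 230820 = 131584$)
$\frac{134161}{j} = \frac{134161}{131584}$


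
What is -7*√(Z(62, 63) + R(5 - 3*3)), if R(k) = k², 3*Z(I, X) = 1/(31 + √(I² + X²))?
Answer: -7*√(4467 + 144*√7813)/(3*√(31 + √7813)) ≈ -28.002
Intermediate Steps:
Z(I, X) = 1/(3*(31 + √(I² + X²)))
-7*√(Z(62, 63) + R(5 - 3*3)) = -7*√(1/(3*(31 + √(62² + 63²))) + (5 - 3*3)²) = -7*√(1/(3*(31 + √(3844 + 3969))) + (5 - 9)²) = -7*√(1/(3*(31 + √7813)) + (-4)²) = -7*√(1/(3*(31 + √7813)) + 16) = -7*√(16 + 1/(3*(31 + √7813)))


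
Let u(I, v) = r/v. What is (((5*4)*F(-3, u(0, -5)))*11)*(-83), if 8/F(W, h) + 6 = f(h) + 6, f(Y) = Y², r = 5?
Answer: -146080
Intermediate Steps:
u(I, v) = 5/v
F(W, h) = 8/h² (F(W, h) = 8/(-6 + (h² + 6)) = 8/(-6 + (6 + h²)) = 8/(h²) = 8/h²)
(((5*4)*F(-3, u(0, -5)))*11)*(-83) = (((5*4)*(8/(5/(-5))²))*11)*(-83) = ((20*(8/(5*(-⅕))²))*11)*(-83) = ((20*(8/(-1)²))*11)*(-83) = ((20*(8*1))*11)*(-83) = ((20*8)*11)*(-83) = (160*11)*(-83) = 1760*(-83) = -146080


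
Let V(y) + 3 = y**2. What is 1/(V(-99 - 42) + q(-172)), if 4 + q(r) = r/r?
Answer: 1/19875 ≈ 5.0314e-5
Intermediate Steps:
V(y) = -3 + y**2
q(r) = -3 (q(r) = -4 + r/r = -4 + 1 = -3)
1/(V(-99 - 42) + q(-172)) = 1/((-3 + (-99 - 42)**2) - 3) = 1/((-3 + (-141)**2) - 3) = 1/((-3 + 19881) - 3) = 1/(19878 - 3) = 1/19875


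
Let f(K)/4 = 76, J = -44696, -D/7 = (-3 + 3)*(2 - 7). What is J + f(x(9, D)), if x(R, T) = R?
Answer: -44392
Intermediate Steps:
D = 0 (D = -7*(-3 + 3)*(2 - 7) = -0*(-5) = -7*0 = 0)
f(K) = 304 (f(K) = 4*76 = 304)
J + f(x(9, D)) = -44696 + 304 = -44392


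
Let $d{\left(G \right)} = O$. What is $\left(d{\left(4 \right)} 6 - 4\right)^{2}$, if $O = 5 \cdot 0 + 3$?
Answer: $196$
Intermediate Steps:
$O = 3$ ($O = 0 + 3 = 3$)
$d{\left(G \right)} = 3$
$\left(d{\left(4 \right)} 6 - 4\right)^{2} = \left(3 \cdot 6 - 4\right)^{2} = \left(18 - 4\right)^{2} = 14^{2} = 196$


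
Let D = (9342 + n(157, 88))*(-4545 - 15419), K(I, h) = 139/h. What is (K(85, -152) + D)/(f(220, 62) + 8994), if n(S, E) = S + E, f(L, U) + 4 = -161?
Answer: -1077482225/49704 ≈ -21678.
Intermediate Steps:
f(L, U) = -165 (f(L, U) = -4 - 161 = -165)
n(S, E) = E + S
D = -191394868 (D = (9342 + (88 + 157))*(-4545 - 15419) = (9342 + 245)*(-19964) = 9587*(-19964) = -191394868)
(K(85, -152) + D)/(f(220, 62) + 8994) = (139/(-152) - 191394868)/(-165 + 8994) = (139*(-1/152) - 191394868)/8829 = (-139/152 - 191394868)*(1/8829) = -29092020075/152*1/8829 = -1077482225/49704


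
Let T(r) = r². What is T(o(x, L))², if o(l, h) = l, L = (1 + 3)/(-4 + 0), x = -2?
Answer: 16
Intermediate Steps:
L = -1 (L = 4/(-4) = 4*(-¼) = -1)
T(o(x, L))² = ((-2)²)² = 4² = 16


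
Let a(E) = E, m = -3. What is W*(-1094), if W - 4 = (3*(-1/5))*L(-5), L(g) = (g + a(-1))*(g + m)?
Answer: 135656/5 ≈ 27131.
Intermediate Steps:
L(g) = (-1 + g)*(-3 + g) (L(g) = (g - 1)*(g - 3) = (-1 + g)*(-3 + g))
W = -124/5 (W = 4 + (3*(-1/5))*(3 + (-5)² - 4*(-5)) = 4 + (3*(-1*⅕))*(3 + 25 + 20) = 4 + (3*(-⅕))*48 = 4 - ⅗*48 = 4 - 144/5 = -124/5 ≈ -24.800)
W*(-1094) = -124/5*(-1094) = 135656/5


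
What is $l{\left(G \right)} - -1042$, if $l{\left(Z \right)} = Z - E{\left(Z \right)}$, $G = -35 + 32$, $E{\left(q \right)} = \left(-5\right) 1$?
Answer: $1044$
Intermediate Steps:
$E{\left(q \right)} = -5$
$G = -3$
$l{\left(Z \right)} = 5 + Z$ ($l{\left(Z \right)} = Z - -5 = Z + 5 = 5 + Z$)
$l{\left(G \right)} - -1042 = \left(5 - 3\right) - -1042 = 2 + 1042 = 1044$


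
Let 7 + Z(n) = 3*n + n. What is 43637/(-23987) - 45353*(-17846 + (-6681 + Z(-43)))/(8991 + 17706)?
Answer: 2443277988107/58216449 ≈ 41969.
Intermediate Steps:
Z(n) = -7 + 4*n (Z(n) = -7 + (3*n + n) = -7 + 4*n)
43637/(-23987) - 45353*(-17846 + (-6681 + Z(-43)))/(8991 + 17706) = 43637/(-23987) - 45353*(-17846 + (-6681 + (-7 + 4*(-43))))/(8991 + 17706) = 43637*(-1/23987) - (-101124821/2427 + 4123*(-7 - 172)/2427) = -43637/23987 - 45353/(26697/(-17846 + (-6681 - 179))) = -43637/23987 - 45353/(26697/(-17846 - 6860)) = -43637/23987 - 45353/(26697/(-24706)) = -43637/23987 - 45353/(26697*(-1/24706)) = -43637/23987 - 45353/(-2427/2246) = -43637/23987 - 45353*(-2246/2427) = -43637/23987 + 101862838/2427 = 2443277988107/58216449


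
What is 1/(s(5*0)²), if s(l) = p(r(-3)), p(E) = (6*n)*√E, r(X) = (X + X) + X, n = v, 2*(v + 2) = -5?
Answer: -1/6561 ≈ -0.00015242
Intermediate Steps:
v = -9/2 (v = -2 + (½)*(-5) = -2 - 5/2 = -9/2 ≈ -4.5000)
n = -9/2 ≈ -4.5000
r(X) = 3*X (r(X) = 2*X + X = 3*X)
p(E) = -27*√E (p(E) = (6*(-9/2))*√E = -27*√E)
s(l) = -81*I (s(l) = -27*3*I = -81*I)
1/(s(5*0)²) = 1/((-81*I)²) = 1/(-6561) = -1/6561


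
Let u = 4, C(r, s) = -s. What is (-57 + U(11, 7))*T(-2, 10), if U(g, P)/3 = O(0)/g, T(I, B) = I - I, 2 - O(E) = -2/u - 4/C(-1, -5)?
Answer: 0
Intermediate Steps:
O(E) = 33/10 (O(E) = 2 - (-2/4 - 4/((-1*(-5)))) = 2 - (-2*1/4 - 4/5) = 2 - (-1/2 - 4*1/5) = 2 - (-1/2 - 4/5) = 2 - 1*(-13/10) = 2 + 13/10 = 33/10)
T(I, B) = 0
U(g, P) = 99/(10*g) (U(g, P) = 3*(33/(10*g)) = 99/(10*g))
(-57 + U(11, 7))*T(-2, 10) = (-57 + (99/10)/11)*0 = (-57 + (99/10)*(1/11))*0 = (-57 + 9/10)*0 = -561/10*0 = 0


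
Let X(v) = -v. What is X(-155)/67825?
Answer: 31/13565 ≈ 0.0022853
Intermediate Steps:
X(-155)/67825 = -1*(-155)/67825 = 155*(1/67825) = 31/13565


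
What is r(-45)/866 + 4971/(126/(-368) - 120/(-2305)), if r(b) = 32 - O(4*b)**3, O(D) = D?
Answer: -36922033000/3554497 ≈ -10387.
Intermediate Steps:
r(b) = 32 - 64*b**3 (r(b) = 32 - (4*b)**3 = 32 - 64*b**3)
r(-45)/866 + 4971/(126/(-368) - 120/(-2305)) = (32 - 64*(-45)**3)/866 + 4971/(126/(-368) - 120/(-2305)) = (32 - 64*(-91125))*(1/866) + 4971/(126*(-1/368) - 120*(-1/2305)) = (32 + 5832000)*(1/866) + 4971/(-63/184 + 24/461) = 5832032*(1/866) + 4971/(-24627/84824) = 2916016/433 + 4971*(-84824/24627) = 2916016/433 - 140553368/8209 = -36922033000/3554497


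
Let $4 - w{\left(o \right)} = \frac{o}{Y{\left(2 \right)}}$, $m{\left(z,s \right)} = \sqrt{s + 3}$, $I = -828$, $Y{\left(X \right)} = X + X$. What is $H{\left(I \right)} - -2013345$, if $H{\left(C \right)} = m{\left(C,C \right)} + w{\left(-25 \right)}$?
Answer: $\frac{8053421}{4} + 5 i \sqrt{33} \approx 2.0134 \cdot 10^{6} + 28.723 i$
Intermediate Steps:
$Y{\left(X \right)} = 2 X$
$m{\left(z,s \right)} = \sqrt{3 + s}$
$w{\left(o \right)} = 4 - \frac{o}{4}$ ($w{\left(o \right)} = 4 - \frac{o}{2 \cdot 2} = 4 - \frac{o}{4}$)
$H{\left(C \right)} = \frac{41}{4} + \sqrt{3 + C}$ ($H{\left(C \right)} = \sqrt{3 + C} + \left(4 - - \frac{25}{4}\right) = \sqrt{3 + C} + \left(4 + \frac{25}{4}\right) = \sqrt{3 + C} + \frac{41}{4} = \frac{41}{4} + \sqrt{3 + C}$)
$H{\left(I \right)} - -2013345 = \left(\frac{41}{4} + \sqrt{3 - 828}\right) - -2013345 = \left(\frac{41}{4} + \sqrt{-825}\right) + 2013345 = \left(\frac{41}{4} + 5 i \sqrt{33}\right) + 2013345 = \frac{8053421}{4} + 5 i \sqrt{33}$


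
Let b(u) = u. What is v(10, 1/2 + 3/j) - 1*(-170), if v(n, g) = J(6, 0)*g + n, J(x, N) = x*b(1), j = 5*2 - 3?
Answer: 1299/7 ≈ 185.57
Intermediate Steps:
j = 7 (j = 10 - 3 = 7)
J(x, N) = x (J(x, N) = x*1 = x)
v(n, g) = n + 6*g (v(n, g) = 6*g + n = n + 6*g)
v(10, 1/2 + 3/j) - 1*(-170) = (10 + 6*(1/2 + 3/7)) - 1*(-170) = (10 + 6*(1*(1/2) + 3*(1/7))) + 170 = (10 + 6*(1/2 + 3/7)) + 170 = (10 + 6*(13/14)) + 170 = (10 + 39/7) + 170 = 109/7 + 170 = 1299/7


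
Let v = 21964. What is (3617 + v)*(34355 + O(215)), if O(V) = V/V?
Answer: 878860836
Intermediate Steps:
O(V) = 1
(3617 + v)*(34355 + O(215)) = (3617 + 21964)*(34355 + 1) = 25581*34356 = 878860836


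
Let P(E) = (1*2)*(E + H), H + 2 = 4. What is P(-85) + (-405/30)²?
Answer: 65/4 ≈ 16.250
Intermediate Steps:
H = 2 (H = -2 + 4 = 2)
P(E) = 4 + 2*E (P(E) = (1*2)*(E + 2) = 2*(2 + E) = 4 + 2*E)
P(-85) + (-405/30)² = (4 + 2*(-85)) + (-405/30)² = (4 - 170) + (-405*1/30)² = -166 + (-27/2)² = -166 + 729/4 = 65/4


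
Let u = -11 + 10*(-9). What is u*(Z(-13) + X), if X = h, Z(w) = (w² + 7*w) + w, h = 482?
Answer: -55247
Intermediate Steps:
Z(w) = w² + 8*w
X = 482
u = -101 (u = -11 - 90 = -101)
u*(Z(-13) + X) = -101*(-13*(8 - 13) + 482) = -101*(-13*(-5) + 482) = -101*(65 + 482) = -101*547 = -55247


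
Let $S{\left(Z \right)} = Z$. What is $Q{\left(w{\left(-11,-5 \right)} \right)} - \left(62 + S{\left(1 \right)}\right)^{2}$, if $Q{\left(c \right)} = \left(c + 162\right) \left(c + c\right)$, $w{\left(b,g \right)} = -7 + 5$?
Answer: $-4609$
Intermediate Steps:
$w{\left(b,g \right)} = -2$
$Q{\left(c \right)} = 2 c \left(162 + c\right)$ ($Q{\left(c \right)} = \left(162 + c\right) 2 c = 2 c \left(162 + c\right)$)
$Q{\left(w{\left(-11,-5 \right)} \right)} - \left(62 + S{\left(1 \right)}\right)^{2} = 2 \left(-2\right) \left(162 - 2\right) - \left(62 + 1\right)^{2} = 2 \left(-2\right) 160 - 63^{2} = -640 - 3969 = -4609$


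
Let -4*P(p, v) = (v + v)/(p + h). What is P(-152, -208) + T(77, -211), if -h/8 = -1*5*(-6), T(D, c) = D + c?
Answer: -6579/49 ≈ -134.27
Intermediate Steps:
h = -240 (h = -8*(-1*5)*(-6) = -(-40)*(-6) = -8*30 = -240)
P(p, v) = -v/(2*(-240 + p)) (P(p, v) = -(v + v)/(4*(p - 240)) = -2*v/(4*(-240 + p)) = -v/(2*(-240 + p)))
P(-152, -208) + T(77, -211) = -1*(-208)/(-480 + 2*(-152)) + (77 - 211) = -1*(-208)/(-480 - 304) - 134 = -1*(-208)/(-784) - 134 = -1*(-208)*(-1/784) - 134 = -13/49 - 134 = -6579/49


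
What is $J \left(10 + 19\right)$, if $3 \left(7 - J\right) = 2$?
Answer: $\frac{551}{3} \approx 183.67$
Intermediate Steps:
$J = \frac{19}{3}$ ($J = 7 - \frac{2}{3} = \frac{19}{3} \approx 6.3333$)
$J \left(10 + 19\right) = \frac{19 \left(10 + 19\right)}{3} = \frac{19}{3} \cdot 29 = \frac{551}{3}$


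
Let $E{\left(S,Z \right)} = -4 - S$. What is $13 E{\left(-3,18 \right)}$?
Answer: $-13$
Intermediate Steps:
$13 E{\left(-3,18 \right)} = 13 \left(-4 - -3\right) = 13 \left(-4 + 3\right) = 13 \left(-1\right) = -13$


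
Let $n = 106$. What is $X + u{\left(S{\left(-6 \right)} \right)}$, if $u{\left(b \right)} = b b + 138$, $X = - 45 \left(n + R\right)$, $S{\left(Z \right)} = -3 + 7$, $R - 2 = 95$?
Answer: $-8981$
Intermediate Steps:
$R = 97$ ($R = 2 + 95 = 97$)
$S{\left(Z \right)} = 4$
$X = -9135$ ($X = - 45 \left(106 + 97\right) = \left(-45\right) 203 = -9135$)
$u{\left(b \right)} = 138 + b^{2}$ ($u{\left(b \right)} = b^{2} + 138 = 138 + b^{2}$)
$X + u{\left(S{\left(-6 \right)} \right)} = -9135 + \left(138 + 4^{2}\right) = -9135 + \left(138 + 16\right) = -9135 + 154 = -8981$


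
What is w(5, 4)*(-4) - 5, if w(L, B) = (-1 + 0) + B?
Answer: -17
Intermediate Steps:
w(L, B) = -1 + B
w(5, 4)*(-4) - 5 = (-1 + 4)*(-4) - 5 = 3*(-4) - 5 = -12 - 5 = -17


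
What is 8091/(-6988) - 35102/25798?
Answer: -227012197/90138212 ≈ -2.5185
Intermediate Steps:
8091/(-6988) - 35102/25798 = 8091*(-1/6988) - 35102*1/25798 = -8091/6988 - 17551/12899 = -227012197/90138212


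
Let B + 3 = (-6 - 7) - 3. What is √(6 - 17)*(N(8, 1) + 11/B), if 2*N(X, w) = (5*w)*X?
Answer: 369*I*√11/19 ≈ 64.412*I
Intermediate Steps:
N(X, w) = 5*X*w/2 (N(X, w) = ((5*w)*X)/2 = (5*X*w)/2 = 5*X*w/2)
B = -19 (B = -3 + ((-6 - 7) - 3) = -3 + (-13 - 3) = -3 - 16 = -19)
√(6 - 17)*(N(8, 1) + 11/B) = √(6 - 17)*((5/2)*8*1 + 11/(-19)) = √(-11)*(20 + 11*(-1/19)) = (I*√11)*(20 - 11/19) = (I*√11)*(369/19) = 369*I*√11/19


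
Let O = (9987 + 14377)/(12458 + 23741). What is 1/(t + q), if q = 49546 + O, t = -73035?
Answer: -36199/850253947 ≈ -4.2574e-5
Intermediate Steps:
O = 24364/36199 ≈ 0.67306
q = 1793540018/36199 (q = 49546 + 24364/36199 = 1793540018/36199 ≈ 49547.)
1/(t + q) = 1/(-73035 + 1793540018/36199) = 1/(-850253947/36199) = -36199/850253947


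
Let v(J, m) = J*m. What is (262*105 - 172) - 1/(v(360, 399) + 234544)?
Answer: 10338794191/378184 ≈ 27338.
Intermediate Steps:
(262*105 - 172) - 1/(v(360, 399) + 234544) = (262*105 - 172) - 1/(360*399 + 234544) = (27510 - 172) - 1/(143640 + 234544) = 27338 - 1/378184 = 10338794191/378184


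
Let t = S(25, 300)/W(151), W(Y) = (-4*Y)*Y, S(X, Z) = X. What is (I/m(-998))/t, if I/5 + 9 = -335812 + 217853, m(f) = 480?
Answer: 336223546/75 ≈ 4.4830e+6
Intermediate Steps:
W(Y) = -4*Y²
I = -589840 (I = -45 + 5*(-335812 + 217853) = -45 + 5*(-117959) = -45 - 589795 = -589840)
t = -25/91204 (t = 25/((-4*151²)) = 25/((-4*22801)) = 25/(-91204) = 25*(-1/91204) = -25/91204 ≈ -0.00027411)
(I/m(-998))/t = (-589840/480)/(-25/91204) = -589840*1/480*(-91204/25) = -7373/6*(-91204/25) = 336223546/75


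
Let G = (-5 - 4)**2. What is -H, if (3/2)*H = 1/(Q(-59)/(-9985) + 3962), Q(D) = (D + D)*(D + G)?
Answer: -9985/59344749 ≈ -0.00016825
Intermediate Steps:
G = 81 (G = (-9)**2 = 81)
Q(D) = 2*D*(81 + D) (Q(D) = (D + D)*(D + 81) = (2*D)*(81 + D) = 2*D*(81 + D))
H = 9985/59344749 (H = 2/(3*((2*(-59)*(81 - 59))/(-9985) + 3962)) = 2/(3*((2*(-59)*22)*(-1/9985) + 3962)) = 2/(3*(-2596*(-1/9985) + 3962)) = 2/(3*(2596/9985 + 3962)) = 2/(3*(39563166/9985)) = (2/3)*(9985/39563166) = 9985/59344749 ≈ 0.00016825)
-H = -1*9985/59344749 = -9985/59344749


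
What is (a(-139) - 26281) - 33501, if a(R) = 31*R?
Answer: -64091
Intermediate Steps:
(a(-139) - 26281) - 33501 = (31*(-139) - 26281) - 33501 = (-4309 - 26281) - 33501 = -30590 - 33501 = -64091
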